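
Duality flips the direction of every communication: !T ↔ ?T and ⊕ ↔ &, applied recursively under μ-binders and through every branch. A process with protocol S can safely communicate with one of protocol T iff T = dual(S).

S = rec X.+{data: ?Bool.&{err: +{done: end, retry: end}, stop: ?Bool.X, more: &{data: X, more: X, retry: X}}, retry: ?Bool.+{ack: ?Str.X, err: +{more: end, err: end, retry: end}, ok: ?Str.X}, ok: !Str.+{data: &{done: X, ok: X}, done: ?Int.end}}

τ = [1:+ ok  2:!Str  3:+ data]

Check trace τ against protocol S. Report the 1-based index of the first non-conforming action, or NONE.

[1] + ok  ok  cont: !Str.+{data: &{done: rec X.…, ok: rec X.…}, done: ?Int.end}
[2] !Str  ok  cont: +{data: &{done: rec X.…, ok: rec X.…}, done: ?Int.end}
[3] + data  ok  cont: &{done: rec X.…, ok: rec X.…}
all 3 steps conform

NONE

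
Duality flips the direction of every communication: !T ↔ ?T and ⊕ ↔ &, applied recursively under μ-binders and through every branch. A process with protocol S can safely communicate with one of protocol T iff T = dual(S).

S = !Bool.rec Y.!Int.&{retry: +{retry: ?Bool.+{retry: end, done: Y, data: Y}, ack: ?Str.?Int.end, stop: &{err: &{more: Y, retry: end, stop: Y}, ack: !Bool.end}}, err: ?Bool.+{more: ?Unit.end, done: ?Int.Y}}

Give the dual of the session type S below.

?Bool.rec Y.?Int.+{retry: &{retry: !Bool.&{retry: end, done: Y, data: Y}, ack: !Str.!Int.end, stop: +{err: +{more: Y, retry: end, stop: Y}, ack: ?Bool.end}}, err: !Bool.&{more: !Unit.end, done: !Int.Y}}

!Bool → ?Bool
  rec Y → rec Y  (μ self-dual)
    !Int → ?Int
      &{retry,err} → +{retry,err}  (external→internal)
        case retry:
          +{retry,ack,stop} → &{retry,ack,stop}  (internal→external)
            case retry:
              ?Bool → !Bool
                +{retry,done,data} → &{retry,done,data}  (internal→external)
                  case retry:
                    end ↦ end
                  case done:
                    Y ↦ Y
                  case data:
                    Y ↦ Y
            case ack:
              ?Str → !Str
                ?Int → !Int
                  end ↦ end
            case stop:
              &{err,ack} → +{err,ack}  (external→internal)
                case err:
                  &{more,retry,stop} → +{more,retry,stop}  (external→internal)
                    case more:
                      Y ↦ Y
                    case retry:
                      end ↦ end
                    case stop:
                      Y ↦ Y
                case ack:
                  !Bool → ?Bool
                    end ↦ end
        case err:
          ?Bool → !Bool
            +{more,done} → &{more,done}  (internal→external)
              case more:
                ?Unit → !Unit
                  end ↦ end
              case done:
                ?Int → !Int
                  Y ↦ Y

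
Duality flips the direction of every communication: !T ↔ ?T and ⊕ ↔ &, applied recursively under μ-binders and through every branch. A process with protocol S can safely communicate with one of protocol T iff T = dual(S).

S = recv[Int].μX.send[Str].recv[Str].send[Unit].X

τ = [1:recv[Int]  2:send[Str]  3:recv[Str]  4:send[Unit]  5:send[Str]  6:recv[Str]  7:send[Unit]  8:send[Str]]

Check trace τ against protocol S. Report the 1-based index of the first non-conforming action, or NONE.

step 1: recv[Int]  ok  state: μX.…
step 2: send[Str]  ok  state: recv[Str].send[Unit].μX.…
step 3: recv[Str]  ok  state: send[Unit].μX.…
step 4: send[Unit]  ok  state: μX.…
step 5: send[Str]  ok  state: recv[Str].send[Unit].μX.…
step 6: recv[Str]  ok  state: send[Unit].μX.…
step 7: send[Unit]  ok  state: μX.…
step 8: send[Str]  ok  state: recv[Str].send[Unit].μX.…
trace exhausted — no violation

NONE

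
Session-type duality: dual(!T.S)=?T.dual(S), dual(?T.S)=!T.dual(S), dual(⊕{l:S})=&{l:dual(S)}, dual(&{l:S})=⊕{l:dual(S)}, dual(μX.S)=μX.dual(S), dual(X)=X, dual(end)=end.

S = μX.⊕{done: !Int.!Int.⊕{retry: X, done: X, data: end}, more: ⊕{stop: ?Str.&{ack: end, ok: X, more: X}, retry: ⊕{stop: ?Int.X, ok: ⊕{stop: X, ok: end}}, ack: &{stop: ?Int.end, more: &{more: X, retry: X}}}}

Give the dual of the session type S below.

μX.&{done: ?Int.?Int.&{retry: X, done: X, data: end}, more: &{stop: !Str.⊕{ack: end, ok: X, more: X}, retry: &{stop: !Int.X, ok: &{stop: X, ok: end}}, ack: ⊕{stop: !Int.end, more: ⊕{more: X, retry: X}}}}

μX ↦ μX  (binder kept)
  ⊕{done,more} ↦ &{done,more}  (internal→external)
    case done:
      !Int ↦ ?Int
        !Int ↦ ?Int
          ⊕{retry,done,data} ↦ &{retry,done,data}  (internal→external)
            case retry:
              X self-dual
            case done:
              X self-dual
            case data:
              end self-dual
    case more:
      ⊕{stop,retry,ack} ↦ &{stop,retry,ack}  (internal→external)
        case stop:
          ?Str ↦ !Str
            &{ack,ok,more} ↦ ⊕{ack,ok,more}  (&→⊕)
              case ack:
                end self-dual
              case ok:
                X self-dual
              case more:
                X self-dual
        case retry:
          ⊕{stop,ok} ↦ &{stop,ok}  (internal→external)
            case stop:
              ?Int ↦ !Int
                X self-dual
            case ok:
              ⊕{stop,ok} ↦ &{stop,ok}  (internal→external)
                case stop:
                  X self-dual
                case ok:
                  end self-dual
        case ack:
          &{stop,more} ↦ ⊕{stop,more}  (&→⊕)
            case stop:
              ?Int ↦ !Int
                end self-dual
            case more:
              &{more,retry} ↦ ⊕{more,retry}  (&→⊕)
                case more:
                  X self-dual
                case retry:
                  X self-dual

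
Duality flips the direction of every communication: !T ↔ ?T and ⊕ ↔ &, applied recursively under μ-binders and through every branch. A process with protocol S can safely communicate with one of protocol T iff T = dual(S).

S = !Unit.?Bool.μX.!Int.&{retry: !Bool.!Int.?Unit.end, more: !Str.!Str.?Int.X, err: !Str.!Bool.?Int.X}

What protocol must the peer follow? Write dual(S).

!Unit = ?Unit
  ?Bool = !Bool
    μX = μX  (μ self-dual)
      !Int = ?Int
        &{retry,more,err} = ⊕{retry,more,err}  (offer→select)
          case retry:
            !Bool = ?Bool
              !Int = ?Int
                ?Unit = !Unit
                  dual(end) = end
          case more:
            !Str = ?Str
              !Str = ?Str
                ?Int = !Int
                  dual(X) = X
          case err:
            !Str = ?Str
              !Bool = ?Bool
                ?Int = !Int
                  dual(X) = X

?Unit.!Bool.μX.?Int.⊕{retry: ?Bool.?Int.!Unit.end, more: ?Str.?Str.!Int.X, err: ?Str.?Bool.!Int.X}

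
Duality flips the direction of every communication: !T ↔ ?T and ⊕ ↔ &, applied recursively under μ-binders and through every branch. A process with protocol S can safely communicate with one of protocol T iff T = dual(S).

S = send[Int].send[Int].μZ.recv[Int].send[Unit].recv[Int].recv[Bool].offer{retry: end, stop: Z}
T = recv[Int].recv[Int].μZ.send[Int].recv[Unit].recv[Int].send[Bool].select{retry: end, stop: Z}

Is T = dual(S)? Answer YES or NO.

send[Int] | recv[Int]  match
  send[Int] | recv[Int]  match
    μZ | μZ  match (μ self-dual)
      recv[Int] | send[Int]  match
        send[Unit] | recv[Unit]  match
          recv[Int] | recv[Int]  ✗ same direction on both sides — not dual

NO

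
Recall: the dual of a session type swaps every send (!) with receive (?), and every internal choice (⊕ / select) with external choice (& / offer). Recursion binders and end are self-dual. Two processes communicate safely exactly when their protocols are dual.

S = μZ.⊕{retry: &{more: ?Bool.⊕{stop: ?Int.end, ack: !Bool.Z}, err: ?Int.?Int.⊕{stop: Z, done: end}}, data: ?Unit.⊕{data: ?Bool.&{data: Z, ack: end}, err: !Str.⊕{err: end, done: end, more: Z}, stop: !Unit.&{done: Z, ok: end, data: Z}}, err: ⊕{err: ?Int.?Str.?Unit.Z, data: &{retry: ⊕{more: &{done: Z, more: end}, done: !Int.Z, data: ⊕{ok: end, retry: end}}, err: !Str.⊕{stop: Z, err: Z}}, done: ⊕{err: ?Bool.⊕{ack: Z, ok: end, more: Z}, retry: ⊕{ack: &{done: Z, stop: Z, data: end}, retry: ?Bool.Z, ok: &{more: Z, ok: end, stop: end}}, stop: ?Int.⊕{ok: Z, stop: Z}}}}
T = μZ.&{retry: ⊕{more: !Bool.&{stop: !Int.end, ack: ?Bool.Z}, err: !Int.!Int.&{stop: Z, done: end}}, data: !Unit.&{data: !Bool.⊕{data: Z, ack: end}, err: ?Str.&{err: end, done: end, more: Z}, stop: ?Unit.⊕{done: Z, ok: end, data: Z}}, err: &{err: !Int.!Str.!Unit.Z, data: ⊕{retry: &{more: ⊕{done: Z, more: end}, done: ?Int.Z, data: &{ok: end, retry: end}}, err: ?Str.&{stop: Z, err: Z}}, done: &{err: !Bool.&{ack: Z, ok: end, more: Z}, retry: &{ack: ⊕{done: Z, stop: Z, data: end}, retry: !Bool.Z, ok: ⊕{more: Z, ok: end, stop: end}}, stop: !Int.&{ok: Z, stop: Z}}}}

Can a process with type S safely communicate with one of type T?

μZ | μZ  ✓ (binder kept)
  ⊕{retry,data,err} | &{retry,data,err}  ✓ label sets agree
    [retry]
      &{more,err} | ⊕{more,err}  ✓ label sets agree
        [more]
          ?Bool | !Bool  ✓
            ⊕{stop,ack} | &{stop,ack}  ✓ label sets agree
              [stop]
                ?Int | !Int  ✓
                  end | end  ✓
              [ack]
                !Bool | ?Bool  ✓
                  Z | Z  ✓
        [err]
          ?Int | !Int  ✓
            ?Int | !Int  ✓
              ⊕{stop,done} | &{stop,done}  ✓ label sets agree
                [stop]
                  Z | Z  ✓
                [done]
                  end | end  ✓
    [data]
      ?Unit | !Unit  ✓
        ⊕{data,err,stop} | &{data,err,stop}  ✓ label sets agree
          [data]
            ?Bool | !Bool  ✓
              &{data,ack} | ⊕{data,ack}  ✓ label sets agree
                [data]
                  Z | Z  ✓
                [ack]
                  end | end  ✓
          [err]
            !Str | ?Str  ✓
              ⊕{err,done,more} | &{err,done,more}  ✓ label sets agree
                [err]
                  end | end  ✓
                [done]
                  end | end  ✓
                [more]
                  Z | Z  ✓
          [stop]
            !Unit | ?Unit  ✓
              &{done,ok,data} | ⊕{done,ok,data}  ✓ label sets agree
                [done]
                  Z | Z  ✓
                [ok]
                  end | end  ✓
                [data]
                  Z | Z  ✓
    [err]
      ⊕{err,data,done} | &{err,data,done}  ✓ label sets agree
        [err]
          ?Int | !Int  ✓
            ?Str | !Str  ✓
              ?Unit | !Unit  ✓
                Z | Z  ✓
        [data]
          &{retry,err} | ⊕{retry,err}  ✓ label sets agree
            [retry]
              ⊕{more,done,data} | &{more,done,data}  ✓ label sets agree
                [more]
                  &{done,more} | ⊕{done,more}  ✓ label sets agree
                    [done]
                      Z | Z  ✓
                    [more]
                      end | end  ✓
                [done]
                  !Int | ?Int  ✓
                    Z | Z  ✓
                [data]
                  ⊕{ok,retry} | &{ok,retry}  ✓ label sets agree
                    [ok]
                      end | end  ✓
                    [retry]
                      end | end  ✓
            [err]
              !Str | ?Str  ✓
                ⊕{stop,err} | &{stop,err}  ✓ label sets agree
                  [stop]
                    Z | Z  ✓
                  [err]
                    Z | Z  ✓
        [done]
          ⊕{err,retry,stop} | &{err,retry,stop}  ✓ label sets agree
            [err]
              ?Bool | !Bool  ✓
                ⊕{ack,ok,more} | &{ack,ok,more}  ✓ label sets agree
                  [ack]
                    Z | Z  ✓
                  [ok]
                    end | end  ✓
                  [more]
                    Z | Z  ✓
            [retry]
              ⊕{ack,retry,ok} | &{ack,retry,ok}  ✓ label sets agree
                [ack]
                  &{done,stop,data} | ⊕{done,stop,data}  ✓ label sets agree
                    [done]
                      Z | Z  ✓
                    [stop]
                      Z | Z  ✓
                    [data]
                      end | end  ✓
                [retry]
                  ?Bool | !Bool  ✓
                    Z | Z  ✓
                [ok]
                  &{more,ok,stop} | ⊕{more,ok,stop}  ✓ label sets agree
                    [more]
                      Z | Z  ✓
                    [ok]
                      end | end  ✓
                    [stop]
                      end | end  ✓
            [stop]
              ?Int | !Int  ✓
                ⊕{ok,stop} | &{ok,stop}  ✓ label sets agree
                  [ok]
                    Z | Z  ✓
                  [stop]
                    Z | Z  ✓

YES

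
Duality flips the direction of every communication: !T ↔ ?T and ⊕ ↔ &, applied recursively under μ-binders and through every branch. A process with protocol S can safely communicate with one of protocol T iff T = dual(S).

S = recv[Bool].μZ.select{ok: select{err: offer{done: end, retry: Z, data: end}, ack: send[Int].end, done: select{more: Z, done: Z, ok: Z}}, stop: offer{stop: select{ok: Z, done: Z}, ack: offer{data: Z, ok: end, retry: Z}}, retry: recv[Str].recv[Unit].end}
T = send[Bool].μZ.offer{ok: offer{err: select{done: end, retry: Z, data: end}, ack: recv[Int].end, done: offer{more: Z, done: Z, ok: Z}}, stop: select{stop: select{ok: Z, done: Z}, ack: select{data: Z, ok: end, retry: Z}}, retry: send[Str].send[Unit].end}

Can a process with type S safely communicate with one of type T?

NO

recv[Bool] | send[Bool]  ok
  μZ | μZ  ok (μ self-dual)
    select{ok,stop,retry} | offer{ok,stop,retry}  ok label sets agree
      case ok:
        select{err,ack,done} | offer{err,ack,done}  ok label sets agree
          case err:
            offer{done,retry,data} | select{done,retry,data}  ok label sets agree
              case done:
                end | end  ok
              case retry:
                Z | Z  ok
              case data:
                end | end  ok
          case ack:
            send[Int] | recv[Int]  ok
              end | end  ok
          case done:
            select{more,done,ok} | offer{more,done,ok}  ok label sets agree
              case more:
                Z | Z  ok
              case done:
                Z | Z  ok
              case ok:
                Z | Z  ok
      case stop:
        offer{stop,ack} | select{stop,ack}  ok label sets agree
          case stop:
            select{ok,done} | select{ok,done}  ✗ choice polarity not flipped — not dual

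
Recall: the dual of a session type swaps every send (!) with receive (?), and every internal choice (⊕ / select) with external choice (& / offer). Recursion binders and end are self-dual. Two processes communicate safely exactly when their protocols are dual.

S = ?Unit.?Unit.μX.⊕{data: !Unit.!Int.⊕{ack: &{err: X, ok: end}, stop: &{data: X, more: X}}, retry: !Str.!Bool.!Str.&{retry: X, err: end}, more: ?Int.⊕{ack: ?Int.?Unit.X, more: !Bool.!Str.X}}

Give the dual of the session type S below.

?Unit = !Unit
  ?Unit = !Unit
    μX = μX  (μ self-dual)
      ⊕{data,retry,more} = &{data,retry,more}  (internal→external)
        • data:
          !Unit = ?Unit
            !Int = ?Int
              ⊕{ack,stop} = &{ack,stop}  (internal→external)
                • ack:
                  &{err,ok} = ⊕{err,ok}  (external→internal)
                    • err:
                      dual(X) = X
                    • ok:
                      dual(end) = end
                • stop:
                  &{data,more} = ⊕{data,more}  (external→internal)
                    • data:
                      dual(X) = X
                    • more:
                      dual(X) = X
        • retry:
          !Str = ?Str
            !Bool = ?Bool
              !Str = ?Str
                &{retry,err} = ⊕{retry,err}  (external→internal)
                  • retry:
                    dual(X) = X
                  • err:
                    dual(end) = end
        • more:
          ?Int = !Int
            ⊕{ack,more} = &{ack,more}  (internal→external)
              • ack:
                ?Int = !Int
                  ?Unit = !Unit
                    dual(X) = X
              • more:
                !Bool = ?Bool
                  !Str = ?Str
                    dual(X) = X

!Unit.!Unit.μX.&{data: ?Unit.?Int.&{ack: ⊕{err: X, ok: end}, stop: ⊕{data: X, more: X}}, retry: ?Str.?Bool.?Str.⊕{retry: X, err: end}, more: !Int.&{ack: !Int.!Unit.X, more: ?Bool.?Str.X}}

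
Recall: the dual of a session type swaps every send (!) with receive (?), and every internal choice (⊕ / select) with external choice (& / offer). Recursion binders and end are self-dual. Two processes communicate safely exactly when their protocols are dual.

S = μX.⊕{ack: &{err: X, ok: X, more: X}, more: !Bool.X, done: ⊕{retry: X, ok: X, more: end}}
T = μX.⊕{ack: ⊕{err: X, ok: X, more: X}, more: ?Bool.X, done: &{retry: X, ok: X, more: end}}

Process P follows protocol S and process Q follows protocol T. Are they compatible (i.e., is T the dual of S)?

NO

μX | μX  ok (μ self-dual)
  ⊕{ack,more,done} | ⊕{ack,more,done}  ✗ choice polarity not flipped — not dual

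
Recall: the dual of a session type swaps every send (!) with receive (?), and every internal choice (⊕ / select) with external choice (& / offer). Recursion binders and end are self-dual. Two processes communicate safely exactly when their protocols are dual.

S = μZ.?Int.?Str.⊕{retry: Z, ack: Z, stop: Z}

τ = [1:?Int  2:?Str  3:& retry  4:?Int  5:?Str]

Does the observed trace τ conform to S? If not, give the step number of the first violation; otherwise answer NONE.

step 1: ?Int  ok  cont: ?Str.⊕{retry: μZ.…, ack: μZ.…, stop: μZ.…}
step 2: ?Str  ok  cont: ⊕{retry: μZ.…, ack: μZ.…, stop: μZ.…}
step 3: got & retry, protocol expects ⊕ retry or ⊕ ack or ⊕ stop  ✗

3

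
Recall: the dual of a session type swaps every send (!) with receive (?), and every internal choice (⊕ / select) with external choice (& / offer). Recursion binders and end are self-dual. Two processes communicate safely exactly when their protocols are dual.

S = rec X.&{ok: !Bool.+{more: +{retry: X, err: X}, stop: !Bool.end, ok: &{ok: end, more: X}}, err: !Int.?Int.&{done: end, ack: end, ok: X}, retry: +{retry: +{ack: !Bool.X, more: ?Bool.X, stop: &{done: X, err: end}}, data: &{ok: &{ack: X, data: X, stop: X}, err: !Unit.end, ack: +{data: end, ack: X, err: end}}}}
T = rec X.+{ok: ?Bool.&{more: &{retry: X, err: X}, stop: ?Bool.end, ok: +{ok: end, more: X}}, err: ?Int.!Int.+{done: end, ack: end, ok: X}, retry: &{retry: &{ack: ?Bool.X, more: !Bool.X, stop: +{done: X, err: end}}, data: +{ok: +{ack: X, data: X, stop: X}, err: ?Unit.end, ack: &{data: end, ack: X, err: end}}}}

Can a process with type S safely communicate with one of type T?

rec X | rec X  match (rec unchanged)
  &{ok,err,retry} | +{ok,err,retry}  match label sets agree
    [ok]
      !Bool | ?Bool  match
        +{more,stop,ok} | &{more,stop,ok}  match label sets agree
          [more]
            +{retry,err} | &{retry,err}  match label sets agree
              [retry]
                X | X  match
              [err]
                X | X  match
          [stop]
            !Bool | ?Bool  match
              end | end  match
          [ok]
            &{ok,more} | +{ok,more}  match label sets agree
              [ok]
                end | end  match
              [more]
                X | X  match
    [err]
      !Int | ?Int  match
        ?Int | !Int  match
          &{done,ack,ok} | +{done,ack,ok}  match label sets agree
            [done]
              end | end  match
            [ack]
              end | end  match
            [ok]
              X | X  match
    [retry]
      +{retry,data} | &{retry,data}  match label sets agree
        [retry]
          +{ack,more,stop} | &{ack,more,stop}  match label sets agree
            [ack]
              !Bool | ?Bool  match
                X | X  match
            [more]
              ?Bool | !Bool  match
                X | X  match
            [stop]
              &{done,err} | +{done,err}  match label sets agree
                [done]
                  X | X  match
                [err]
                  end | end  match
        [data]
          &{ok,err,ack} | +{ok,err,ack}  match label sets agree
            [ok]
              &{ack,data,stop} | +{ack,data,stop}  match label sets agree
                [ack]
                  X | X  match
                [data]
                  X | X  match
                [stop]
                  X | X  match
            [err]
              !Unit | ?Unit  match
                end | end  match
            [ack]
              +{data,ack,err} | &{data,ack,err}  match label sets agree
                [data]
                  end | end  match
                [ack]
                  X | X  match
                [err]
                  end | end  match

YES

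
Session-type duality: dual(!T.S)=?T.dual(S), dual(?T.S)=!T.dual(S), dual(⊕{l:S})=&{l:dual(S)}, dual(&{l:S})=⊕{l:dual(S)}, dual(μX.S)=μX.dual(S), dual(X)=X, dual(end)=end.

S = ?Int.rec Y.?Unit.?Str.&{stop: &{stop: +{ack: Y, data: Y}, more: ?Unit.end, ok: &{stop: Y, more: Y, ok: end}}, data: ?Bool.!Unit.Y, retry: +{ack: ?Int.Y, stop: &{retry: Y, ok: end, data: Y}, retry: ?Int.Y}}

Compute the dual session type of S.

?Int = !Int
  rec Y = rec Y  (μ self-dual)
    ?Unit = !Unit
      ?Str = !Str
        &{stop,data,retry} = +{stop,data,retry}  (&→⊕)
          case stop:
            &{stop,more,ok} = +{stop,more,ok}  (&→⊕)
              case stop:
                +{ack,data} = &{ack,data}  (⊕→&)
                  case ack:
                    Y ↦ Y
                  case data:
                    Y ↦ Y
              case more:
                ?Unit = !Unit
                  end ↦ end
              case ok:
                &{stop,more,ok} = +{stop,more,ok}  (&→⊕)
                  case stop:
                    Y ↦ Y
                  case more:
                    Y ↦ Y
                  case ok:
                    end ↦ end
          case data:
            ?Bool = !Bool
              !Unit = ?Unit
                Y ↦ Y
          case retry:
            +{ack,stop,retry} = &{ack,stop,retry}  (⊕→&)
              case ack:
                ?Int = !Int
                  Y ↦ Y
              case stop:
                &{retry,ok,data} = +{retry,ok,data}  (&→⊕)
                  case retry:
                    Y ↦ Y
                  case ok:
                    end ↦ end
                  case data:
                    Y ↦ Y
              case retry:
                ?Int = !Int
                  Y ↦ Y

!Int.rec Y.!Unit.!Str.+{stop: +{stop: &{ack: Y, data: Y}, more: !Unit.end, ok: +{stop: Y, more: Y, ok: end}}, data: !Bool.?Unit.Y, retry: &{ack: !Int.Y, stop: +{retry: Y, ok: end, data: Y}, retry: !Int.Y}}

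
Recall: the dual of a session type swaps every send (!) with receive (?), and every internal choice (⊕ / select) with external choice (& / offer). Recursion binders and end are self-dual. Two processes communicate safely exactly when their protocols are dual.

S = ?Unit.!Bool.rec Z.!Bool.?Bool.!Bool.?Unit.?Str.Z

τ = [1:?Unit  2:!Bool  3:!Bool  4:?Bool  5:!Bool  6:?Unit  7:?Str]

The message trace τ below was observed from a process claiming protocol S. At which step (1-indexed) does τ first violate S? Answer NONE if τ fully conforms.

NONE

step 1: ?Unit  ✓  now at !Bool.rec Z.…
step 2: !Bool  ✓  now at rec Z.…
step 3: !Bool  ✓  now at ?Bool.!Bool.?Unit.?Str.rec Z.…
step 4: ?Bool  ✓  now at !Bool.?Unit.?Str.rec Z.…
step 5: !Bool  ✓  now at ?Unit.?Str.rec Z.…
step 6: ?Unit  ✓  now at ?Str.rec Z.…
step 7: ?Str  ✓  now at rec Z.…
τ conforms to S (length 7)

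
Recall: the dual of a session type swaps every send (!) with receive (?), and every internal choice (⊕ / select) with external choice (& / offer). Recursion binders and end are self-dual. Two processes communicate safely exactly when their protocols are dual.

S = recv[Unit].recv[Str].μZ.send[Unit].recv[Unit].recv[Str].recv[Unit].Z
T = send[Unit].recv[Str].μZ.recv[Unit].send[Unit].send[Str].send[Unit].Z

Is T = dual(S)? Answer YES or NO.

NO

recv[Unit] ‖ send[Unit]  match
  recv[Str] ‖ recv[Str]  ✗ same direction on both sides — not dual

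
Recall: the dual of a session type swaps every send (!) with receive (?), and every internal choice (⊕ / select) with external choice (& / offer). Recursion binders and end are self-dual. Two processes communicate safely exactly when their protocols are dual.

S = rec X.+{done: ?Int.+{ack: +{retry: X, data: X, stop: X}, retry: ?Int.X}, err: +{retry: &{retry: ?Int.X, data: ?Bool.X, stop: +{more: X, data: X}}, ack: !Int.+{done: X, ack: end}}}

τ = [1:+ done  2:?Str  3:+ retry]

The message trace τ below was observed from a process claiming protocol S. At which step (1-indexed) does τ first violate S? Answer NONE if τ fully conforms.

2

@1 + done  ✓  cont: ?Int.+{ack: +{retry: rec X.…, data: rec X.…, stop: rec X.…}, retry: ?Int.rec X.…}
@2 got ?Str, protocol expects ?Int  ✗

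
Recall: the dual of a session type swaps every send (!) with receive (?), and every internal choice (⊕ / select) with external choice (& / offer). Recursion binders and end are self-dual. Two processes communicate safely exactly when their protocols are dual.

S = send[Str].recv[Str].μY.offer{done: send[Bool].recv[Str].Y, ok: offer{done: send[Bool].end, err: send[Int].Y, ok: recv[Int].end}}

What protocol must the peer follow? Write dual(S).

recv[Str].send[Str].μY.select{done: recv[Bool].send[Str].Y, ok: select{done: recv[Bool].end, err: recv[Int].Y, ok: send[Int].end}}

send[Str] ↦ recv[Str]
  recv[Str] ↦ send[Str]
    μY ↦ μY  (μ self-dual)
      offer{done,ok} ↦ select{done,ok}  (offer→select)
        • done:
          send[Bool] ↦ recv[Bool]
            recv[Str] ↦ send[Str]
              Y self-dual
        • ok:
          offer{done,err,ok} ↦ select{done,err,ok}  (offer→select)
            • done:
              send[Bool] ↦ recv[Bool]
                end self-dual
            • err:
              send[Int] ↦ recv[Int]
                Y self-dual
            • ok:
              recv[Int] ↦ send[Int]
                end self-dual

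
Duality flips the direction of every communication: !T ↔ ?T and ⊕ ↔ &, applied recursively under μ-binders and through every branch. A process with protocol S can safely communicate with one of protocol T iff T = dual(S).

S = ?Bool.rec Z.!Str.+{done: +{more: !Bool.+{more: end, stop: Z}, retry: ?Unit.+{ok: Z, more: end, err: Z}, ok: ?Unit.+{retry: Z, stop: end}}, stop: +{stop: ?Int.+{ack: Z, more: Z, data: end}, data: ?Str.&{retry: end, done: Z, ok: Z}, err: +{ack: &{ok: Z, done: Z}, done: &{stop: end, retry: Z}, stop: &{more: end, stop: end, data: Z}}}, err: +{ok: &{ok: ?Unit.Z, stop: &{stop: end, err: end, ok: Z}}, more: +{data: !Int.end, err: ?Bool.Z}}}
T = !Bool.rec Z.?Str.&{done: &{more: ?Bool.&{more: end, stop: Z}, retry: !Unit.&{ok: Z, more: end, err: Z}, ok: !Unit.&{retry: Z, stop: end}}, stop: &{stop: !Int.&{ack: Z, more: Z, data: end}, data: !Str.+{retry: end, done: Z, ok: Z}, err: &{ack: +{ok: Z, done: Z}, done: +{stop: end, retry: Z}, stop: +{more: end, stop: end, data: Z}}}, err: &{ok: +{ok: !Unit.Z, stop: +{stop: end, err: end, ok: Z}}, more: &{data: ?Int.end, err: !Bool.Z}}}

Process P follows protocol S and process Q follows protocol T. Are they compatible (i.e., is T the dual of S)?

YES

?Bool ‖ !Bool  ✓
  rec Z ‖ rec Z  ✓ (rec unchanged)
    !Str ‖ ?Str  ✓
      +{done,stop,err} ‖ &{done,stop,err}  ✓ same labels
        [done]
          +{more,retry,ok} ‖ &{more,retry,ok}  ✓ same labels
            [more]
              !Bool ‖ ?Bool  ✓
                +{more,stop} ‖ &{more,stop}  ✓ same labels
                  [more]
                    end ‖ end  ✓
                  [stop]
                    Z ‖ Z  ✓
            [retry]
              ?Unit ‖ !Unit  ✓
                +{ok,more,err} ‖ &{ok,more,err}  ✓ same labels
                  [ok]
                    Z ‖ Z  ✓
                  [more]
                    end ‖ end  ✓
                  [err]
                    Z ‖ Z  ✓
            [ok]
              ?Unit ‖ !Unit  ✓
                +{retry,stop} ‖ &{retry,stop}  ✓ same labels
                  [retry]
                    Z ‖ Z  ✓
                  [stop]
                    end ‖ end  ✓
        [stop]
          +{stop,data,err} ‖ &{stop,data,err}  ✓ same labels
            [stop]
              ?Int ‖ !Int  ✓
                +{ack,more,data} ‖ &{ack,more,data}  ✓ same labels
                  [ack]
                    Z ‖ Z  ✓
                  [more]
                    Z ‖ Z  ✓
                  [data]
                    end ‖ end  ✓
            [data]
              ?Str ‖ !Str  ✓
                &{retry,done,ok} ‖ +{retry,done,ok}  ✓ same labels
                  [retry]
                    end ‖ end  ✓
                  [done]
                    Z ‖ Z  ✓
                  [ok]
                    Z ‖ Z  ✓
            [err]
              +{ack,done,stop} ‖ &{ack,done,stop}  ✓ same labels
                [ack]
                  &{ok,done} ‖ +{ok,done}  ✓ same labels
                    [ok]
                      Z ‖ Z  ✓
                    [done]
                      Z ‖ Z  ✓
                [done]
                  &{stop,retry} ‖ +{stop,retry}  ✓ same labels
                    [stop]
                      end ‖ end  ✓
                    [retry]
                      Z ‖ Z  ✓
                [stop]
                  &{more,stop,data} ‖ +{more,stop,data}  ✓ same labels
                    [more]
                      end ‖ end  ✓
                    [stop]
                      end ‖ end  ✓
                    [data]
                      Z ‖ Z  ✓
        [err]
          +{ok,more} ‖ &{ok,more}  ✓ same labels
            [ok]
              &{ok,stop} ‖ +{ok,stop}  ✓ same labels
                [ok]
                  ?Unit ‖ !Unit  ✓
                    Z ‖ Z  ✓
                [stop]
                  &{stop,err,ok} ‖ +{stop,err,ok}  ✓ same labels
                    [stop]
                      end ‖ end  ✓
                    [err]
                      end ‖ end  ✓
                    [ok]
                      Z ‖ Z  ✓
            [more]
              +{data,err} ‖ &{data,err}  ✓ same labels
                [data]
                  !Int ‖ ?Int  ✓
                    end ‖ end  ✓
                [err]
                  ?Bool ‖ !Bool  ✓
                    Z ‖ Z  ✓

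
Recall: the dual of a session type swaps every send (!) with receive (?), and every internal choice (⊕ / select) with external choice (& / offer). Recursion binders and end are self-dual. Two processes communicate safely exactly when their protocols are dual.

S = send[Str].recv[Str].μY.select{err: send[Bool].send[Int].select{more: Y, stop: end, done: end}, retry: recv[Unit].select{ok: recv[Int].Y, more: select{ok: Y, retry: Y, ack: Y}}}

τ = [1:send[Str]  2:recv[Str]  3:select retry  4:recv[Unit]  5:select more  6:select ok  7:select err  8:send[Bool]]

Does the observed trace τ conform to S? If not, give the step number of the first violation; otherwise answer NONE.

step 1: send[Str]  ok  cont: recv[Str].μY.…
step 2: recv[Str]  ok  cont: μY.…
step 3: select retry  ok  cont: recv[Unit].select{ok: recv[Int].μY.…, more: select{ok: μY.…, retry: μY.…, ack: μY.…}}
step 4: recv[Unit]  ok  cont: select{ok: recv[Int].μY.…, more: select{ok: μY.…, retry: μY.…, ack: μY.…}}
step 5: select more  ok  cont: select{ok: μY.…, retry: μY.…, ack: μY.…}
step 6: select ok  ok  cont: μY.…
step 7: select err  ok  cont: send[Bool].send[Int].select{more: μY.…, stop: end, done: end}
step 8: send[Bool]  ok  cont: send[Int].select{more: μY.…, stop: end, done: end}
trace exhausted — no violation

NONE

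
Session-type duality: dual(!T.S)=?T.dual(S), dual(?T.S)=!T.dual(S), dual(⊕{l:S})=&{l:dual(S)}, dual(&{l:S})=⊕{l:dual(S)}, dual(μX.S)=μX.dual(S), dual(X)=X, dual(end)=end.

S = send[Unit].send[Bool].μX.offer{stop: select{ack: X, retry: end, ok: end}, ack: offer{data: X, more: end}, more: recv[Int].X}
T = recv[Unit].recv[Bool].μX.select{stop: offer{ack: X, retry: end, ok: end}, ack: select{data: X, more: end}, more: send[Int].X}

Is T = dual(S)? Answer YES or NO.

YES

send[Unit] | recv[Unit]  ok
  send[Bool] | recv[Bool]  ok
    μX | μX  ok (binder kept)
      offer{stop,ack,more} | select{stop,ack,more}  ok labels match
        • stop:
          select{ack,retry,ok} | offer{ack,retry,ok}  ok labels match
            • ack:
              X | X  ok
            • retry:
              end | end  ok
            • ok:
              end | end  ok
        • ack:
          offer{data,more} | select{data,more}  ok labels match
            • data:
              X | X  ok
            • more:
              end | end  ok
        • more:
          recv[Int] | send[Int]  ok
            X | X  ok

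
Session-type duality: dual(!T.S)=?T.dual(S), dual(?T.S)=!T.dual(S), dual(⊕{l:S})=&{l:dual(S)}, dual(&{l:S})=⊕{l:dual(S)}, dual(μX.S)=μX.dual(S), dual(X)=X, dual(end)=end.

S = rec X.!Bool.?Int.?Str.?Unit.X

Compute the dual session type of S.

rec X = rec X  (binder kept)
  !Bool = ?Bool
    ?Int = !Int
      ?Str = !Str
        ?Unit = !Unit
          X ↦ X

rec X.?Bool.!Int.!Str.!Unit.X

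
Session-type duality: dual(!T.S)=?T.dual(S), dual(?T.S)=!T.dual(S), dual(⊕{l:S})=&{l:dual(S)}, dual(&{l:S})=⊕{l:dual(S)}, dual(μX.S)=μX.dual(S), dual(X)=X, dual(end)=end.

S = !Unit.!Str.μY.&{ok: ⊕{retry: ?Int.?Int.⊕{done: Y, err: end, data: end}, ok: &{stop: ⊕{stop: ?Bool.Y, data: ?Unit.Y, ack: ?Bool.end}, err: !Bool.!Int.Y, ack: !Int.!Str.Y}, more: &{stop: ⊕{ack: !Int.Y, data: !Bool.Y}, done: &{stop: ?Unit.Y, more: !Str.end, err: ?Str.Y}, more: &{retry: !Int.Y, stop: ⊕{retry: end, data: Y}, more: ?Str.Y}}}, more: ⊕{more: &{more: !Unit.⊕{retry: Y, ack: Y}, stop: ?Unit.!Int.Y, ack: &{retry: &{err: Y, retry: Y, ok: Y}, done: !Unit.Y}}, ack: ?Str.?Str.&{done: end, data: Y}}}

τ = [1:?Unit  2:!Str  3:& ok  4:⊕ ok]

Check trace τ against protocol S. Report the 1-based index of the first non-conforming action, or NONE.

@1 got ?Unit, protocol expects !Unit  ✗

1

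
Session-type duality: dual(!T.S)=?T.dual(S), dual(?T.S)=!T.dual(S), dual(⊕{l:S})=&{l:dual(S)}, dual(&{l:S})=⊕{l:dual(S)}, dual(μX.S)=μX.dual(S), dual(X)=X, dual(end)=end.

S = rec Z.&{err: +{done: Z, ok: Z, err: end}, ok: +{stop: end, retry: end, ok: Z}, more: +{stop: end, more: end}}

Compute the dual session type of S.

rec Z → rec Z  (rec unchanged)
  &{err,ok,more} → +{err,ok,more}  (external→internal)
    case err:
      +{done,ok,err} → &{done,ok,err}  (internal→external)
        case done:
          Z ↦ Z
        case ok:
          Z ↦ Z
        case err:
          end ↦ end
    case ok:
      +{stop,retry,ok} → &{stop,retry,ok}  (internal→external)
        case stop:
          end ↦ end
        case retry:
          end ↦ end
        case ok:
          Z ↦ Z
    case more:
      +{stop,more} → &{stop,more}  (internal→external)
        case stop:
          end ↦ end
        case more:
          end ↦ end

rec Z.+{err: &{done: Z, ok: Z, err: end}, ok: &{stop: end, retry: end, ok: Z}, more: &{stop: end, more: end}}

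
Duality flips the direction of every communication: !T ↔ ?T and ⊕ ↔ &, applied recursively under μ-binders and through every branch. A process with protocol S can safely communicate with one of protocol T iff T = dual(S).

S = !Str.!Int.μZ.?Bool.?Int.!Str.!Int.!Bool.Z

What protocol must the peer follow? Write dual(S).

?Str.?Int.μZ.!Bool.!Int.?Str.?Int.?Bool.Z

!Str = ?Str
  !Int = ?Int
    μZ = μZ  (binder kept)
      ?Bool = !Bool
        ?Int = !Int
          !Str = ?Str
            !Int = ?Int
              !Bool = ?Bool
                Z ↦ Z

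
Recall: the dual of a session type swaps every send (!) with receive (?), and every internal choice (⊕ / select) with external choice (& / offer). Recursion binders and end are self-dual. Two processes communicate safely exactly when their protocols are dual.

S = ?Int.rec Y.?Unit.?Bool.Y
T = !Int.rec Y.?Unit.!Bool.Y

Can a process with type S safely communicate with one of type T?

?Int vs !Int  match
  rec Y vs rec Y  match (rec unchanged)
    ?Unit vs ?Unit  ✗ same direction on both sides — not dual

NO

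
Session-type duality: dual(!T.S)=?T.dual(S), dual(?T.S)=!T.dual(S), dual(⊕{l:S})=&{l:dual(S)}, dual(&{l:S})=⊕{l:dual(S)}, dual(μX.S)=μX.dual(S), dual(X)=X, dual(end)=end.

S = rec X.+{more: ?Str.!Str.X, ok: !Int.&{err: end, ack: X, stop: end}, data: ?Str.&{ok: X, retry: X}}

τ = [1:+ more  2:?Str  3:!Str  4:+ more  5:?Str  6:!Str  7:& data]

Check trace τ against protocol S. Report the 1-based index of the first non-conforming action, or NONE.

@1 + more  ✓  residual = ?Str.!Str.rec X.…
@2 ?Str  ✓  residual = !Str.rec X.…
@3 !Str  ✓  residual = rec X.…
@4 + more  ✓  residual = ?Str.!Str.rec X.…
@5 ?Str  ✓  residual = !Str.rec X.…
@6 !Str  ✓  residual = rec X.…
@7 got & data, protocol expects + more or + ok or + data  ✗

7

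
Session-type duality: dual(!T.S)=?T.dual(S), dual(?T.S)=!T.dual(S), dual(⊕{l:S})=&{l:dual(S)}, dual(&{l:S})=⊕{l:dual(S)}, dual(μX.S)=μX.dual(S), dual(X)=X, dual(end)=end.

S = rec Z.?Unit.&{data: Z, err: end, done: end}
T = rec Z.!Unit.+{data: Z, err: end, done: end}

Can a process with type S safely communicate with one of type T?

YES

rec Z ‖ rec Z  ok (rec unchanged)
  ?Unit ‖ !Unit  ok
    &{data,err,done} ‖ +{data,err,done}  ok same labels
      • data:
        Z ‖ Z  ok
      • err:
        end ‖ end  ok
      • done:
        end ‖ end  ok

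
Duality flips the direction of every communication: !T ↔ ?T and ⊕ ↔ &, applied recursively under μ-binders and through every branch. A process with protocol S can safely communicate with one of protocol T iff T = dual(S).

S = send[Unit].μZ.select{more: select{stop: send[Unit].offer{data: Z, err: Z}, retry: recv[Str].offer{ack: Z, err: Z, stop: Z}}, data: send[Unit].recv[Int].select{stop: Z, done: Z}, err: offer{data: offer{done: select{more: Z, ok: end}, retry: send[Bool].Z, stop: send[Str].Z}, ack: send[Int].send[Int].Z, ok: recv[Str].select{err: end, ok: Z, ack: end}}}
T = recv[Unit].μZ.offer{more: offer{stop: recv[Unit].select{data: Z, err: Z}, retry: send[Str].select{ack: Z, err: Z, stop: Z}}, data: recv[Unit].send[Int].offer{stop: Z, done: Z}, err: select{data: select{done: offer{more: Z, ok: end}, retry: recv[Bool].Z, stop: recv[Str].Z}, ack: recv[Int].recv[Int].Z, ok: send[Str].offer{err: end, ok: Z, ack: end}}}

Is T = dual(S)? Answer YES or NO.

send[Unit] | recv[Unit]  match
  μZ | μZ  match (rec unchanged)
    select{more,data,err} | offer{more,data,err}  match same labels
      • more:
        select{stop,retry} | offer{stop,retry}  match same labels
          • stop:
            send[Unit] | recv[Unit]  match
              offer{data,err} | select{data,err}  match same labels
                • data:
                  Z | Z  match
                • err:
                  Z | Z  match
          • retry:
            recv[Str] | send[Str]  match
              offer{ack,err,stop} | select{ack,err,stop}  match same labels
                • ack:
                  Z | Z  match
                • err:
                  Z | Z  match
                • stop:
                  Z | Z  match
      • data:
        send[Unit] | recv[Unit]  match
          recv[Int] | send[Int]  match
            select{stop,done} | offer{stop,done}  match same labels
              • stop:
                Z | Z  match
              • done:
                Z | Z  match
      • err:
        offer{data,ack,ok} | select{data,ack,ok}  match same labels
          • data:
            offer{done,retry,stop} | select{done,retry,stop}  match same labels
              • done:
                select{more,ok} | offer{more,ok}  match same labels
                  • more:
                    Z | Z  match
                  • ok:
                    end | end  match
              • retry:
                send[Bool] | recv[Bool]  match
                  Z | Z  match
              • stop:
                send[Str] | recv[Str]  match
                  Z | Z  match
          • ack:
            send[Int] | recv[Int]  match
              send[Int] | recv[Int]  match
                Z | Z  match
          • ok:
            recv[Str] | send[Str]  match
              select{err,ok,ack} | offer{err,ok,ack}  match same labels
                • err:
                  end | end  match
                • ok:
                  Z | Z  match
                • ack:
                  end | end  match

YES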